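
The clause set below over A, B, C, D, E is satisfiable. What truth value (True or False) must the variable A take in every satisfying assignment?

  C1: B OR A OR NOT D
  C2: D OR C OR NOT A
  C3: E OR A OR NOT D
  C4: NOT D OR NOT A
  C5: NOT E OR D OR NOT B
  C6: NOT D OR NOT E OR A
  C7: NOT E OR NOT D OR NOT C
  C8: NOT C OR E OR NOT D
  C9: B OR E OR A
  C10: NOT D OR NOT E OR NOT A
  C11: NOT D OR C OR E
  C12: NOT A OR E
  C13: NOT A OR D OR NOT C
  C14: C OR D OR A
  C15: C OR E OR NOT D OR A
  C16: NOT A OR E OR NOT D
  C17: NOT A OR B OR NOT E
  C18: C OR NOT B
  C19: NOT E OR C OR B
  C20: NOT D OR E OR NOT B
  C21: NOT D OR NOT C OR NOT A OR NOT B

False

Suppose A = true.
From the singleton clause (NOT D), D = false.
From the singleton clause (C), C = true.
That conflicts with the unit clause (NOT C).
So every satisfying assignment has A = False.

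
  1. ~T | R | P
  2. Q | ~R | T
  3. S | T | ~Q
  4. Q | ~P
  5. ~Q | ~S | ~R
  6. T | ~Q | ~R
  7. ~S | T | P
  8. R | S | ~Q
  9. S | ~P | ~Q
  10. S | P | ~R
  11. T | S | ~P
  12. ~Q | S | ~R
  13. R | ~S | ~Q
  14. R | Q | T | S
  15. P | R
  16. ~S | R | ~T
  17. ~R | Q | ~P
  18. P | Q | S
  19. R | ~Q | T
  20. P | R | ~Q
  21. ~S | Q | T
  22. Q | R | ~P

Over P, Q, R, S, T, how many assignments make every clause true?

There are 2^5 = 32 truth assignments over (P, Q, R, S, T).
Split on R. With R = 1, the clauses containing R are satisfied and ~R drops from the rest; 1 of the 2^4 = 16 assignments to the other variables satisfy what remains.
With R = 0, by the same count on the reduced clause set, 0 assignments work.
(One model: P=F, Q=F, R=T, S=T, T=T.)
Total: 1 + 0 = 1.

1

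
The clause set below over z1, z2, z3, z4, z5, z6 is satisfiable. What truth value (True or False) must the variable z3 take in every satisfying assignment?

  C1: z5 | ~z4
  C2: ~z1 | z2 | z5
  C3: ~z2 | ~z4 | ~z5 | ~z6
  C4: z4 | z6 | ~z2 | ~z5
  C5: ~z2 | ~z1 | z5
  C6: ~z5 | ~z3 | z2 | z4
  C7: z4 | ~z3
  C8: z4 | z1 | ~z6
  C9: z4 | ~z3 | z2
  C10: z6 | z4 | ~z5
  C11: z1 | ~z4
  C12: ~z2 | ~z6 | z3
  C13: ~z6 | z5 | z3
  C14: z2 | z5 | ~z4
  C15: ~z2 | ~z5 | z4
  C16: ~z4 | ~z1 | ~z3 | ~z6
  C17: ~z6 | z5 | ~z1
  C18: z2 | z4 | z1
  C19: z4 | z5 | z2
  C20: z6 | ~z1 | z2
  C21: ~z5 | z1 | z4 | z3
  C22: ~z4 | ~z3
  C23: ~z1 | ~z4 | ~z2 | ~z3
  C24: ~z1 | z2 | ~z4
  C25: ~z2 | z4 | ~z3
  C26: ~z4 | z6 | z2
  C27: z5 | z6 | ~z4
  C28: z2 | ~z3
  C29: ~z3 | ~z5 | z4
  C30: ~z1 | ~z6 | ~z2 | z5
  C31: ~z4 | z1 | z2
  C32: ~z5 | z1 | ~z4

False

Suppose z3 = 1.
Unit clause (z4) forces z4 = 1.
That conflicts with the unit clause (~z4).
So every satisfying assignment has z3 = False.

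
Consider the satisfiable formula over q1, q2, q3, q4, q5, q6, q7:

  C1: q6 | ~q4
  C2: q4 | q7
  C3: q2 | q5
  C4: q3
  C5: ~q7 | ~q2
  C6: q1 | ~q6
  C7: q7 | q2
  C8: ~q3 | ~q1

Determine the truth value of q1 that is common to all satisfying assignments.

Suppose q1 = 1.
The clause (q3) is unit, so q3 = 1.
That conflicts with the unit clause (~q3).
So every satisfying assignment has q1 = False.

False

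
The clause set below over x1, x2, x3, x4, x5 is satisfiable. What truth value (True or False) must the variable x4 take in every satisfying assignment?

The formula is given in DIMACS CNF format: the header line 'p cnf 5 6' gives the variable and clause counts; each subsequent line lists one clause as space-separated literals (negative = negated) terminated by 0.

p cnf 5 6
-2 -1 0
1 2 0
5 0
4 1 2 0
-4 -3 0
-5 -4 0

Suppose x4 = True.
The clause (x5) is unit, so x5 = True.
Now (¬x5) is unsatisfied and unit — conflict.
So every satisfying assignment has x4 = False.

False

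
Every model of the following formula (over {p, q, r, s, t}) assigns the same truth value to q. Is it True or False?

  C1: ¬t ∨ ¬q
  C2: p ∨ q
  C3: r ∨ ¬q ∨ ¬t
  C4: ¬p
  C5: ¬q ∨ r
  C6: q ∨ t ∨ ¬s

Suppose q = False.
The clause (p) is unit, so p = True.
But (¬p) is also a unit clause — contradiction.
So every satisfying assignment has q = True.

True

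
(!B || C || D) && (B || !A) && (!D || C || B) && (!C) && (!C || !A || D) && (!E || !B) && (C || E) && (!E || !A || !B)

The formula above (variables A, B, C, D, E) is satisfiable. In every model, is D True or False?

False

Suppose D = true.
(!C) alone gives C = false.
(B) alone gives B = true.
(!E) alone gives E = false.
That conflicts with the unit clause (E).
So every satisfying assignment has D = False.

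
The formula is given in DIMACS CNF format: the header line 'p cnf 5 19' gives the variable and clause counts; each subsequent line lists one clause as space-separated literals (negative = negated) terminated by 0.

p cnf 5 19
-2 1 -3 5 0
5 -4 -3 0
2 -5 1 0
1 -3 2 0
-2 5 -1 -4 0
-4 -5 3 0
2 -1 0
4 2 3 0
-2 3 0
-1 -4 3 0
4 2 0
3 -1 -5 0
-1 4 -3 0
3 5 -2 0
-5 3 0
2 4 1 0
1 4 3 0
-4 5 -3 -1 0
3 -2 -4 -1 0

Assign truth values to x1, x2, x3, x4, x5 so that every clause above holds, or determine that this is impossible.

Try x2 = False.
The clause (¬x1) is unit, so x1 = False.
The clause (¬x5) is unit, so x5 = False.
The clause (¬x3) is unit, so x3 = False.
The clause (x4) is unit, so x4 = True.
Every clause now holds.

x1: False, x2: False, x3: False, x4: True, x5: False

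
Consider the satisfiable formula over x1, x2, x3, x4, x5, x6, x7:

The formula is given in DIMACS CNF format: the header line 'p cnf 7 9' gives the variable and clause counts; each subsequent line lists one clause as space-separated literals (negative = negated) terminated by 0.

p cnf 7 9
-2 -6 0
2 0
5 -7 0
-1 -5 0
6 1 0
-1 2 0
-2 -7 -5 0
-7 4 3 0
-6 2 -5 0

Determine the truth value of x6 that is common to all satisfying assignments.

False

Suppose x6 = True.
The clause (¬x2) is unit, so x2 = False.
But (x2) is also a unit clause — contradiction.
So every satisfying assignment has x6 = False.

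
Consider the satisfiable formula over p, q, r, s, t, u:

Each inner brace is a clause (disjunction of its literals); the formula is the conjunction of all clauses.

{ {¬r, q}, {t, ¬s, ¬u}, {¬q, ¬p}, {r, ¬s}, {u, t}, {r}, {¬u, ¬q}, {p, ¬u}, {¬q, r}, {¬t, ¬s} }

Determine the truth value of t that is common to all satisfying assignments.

Suppose t = False.
(u) alone gives u = True.
(¬s) alone gives s = False.
(r) alone gives r = True.
(q) alone gives q = True.
That conflicts with the unit clause (¬q).
So every satisfying assignment has t = True.

True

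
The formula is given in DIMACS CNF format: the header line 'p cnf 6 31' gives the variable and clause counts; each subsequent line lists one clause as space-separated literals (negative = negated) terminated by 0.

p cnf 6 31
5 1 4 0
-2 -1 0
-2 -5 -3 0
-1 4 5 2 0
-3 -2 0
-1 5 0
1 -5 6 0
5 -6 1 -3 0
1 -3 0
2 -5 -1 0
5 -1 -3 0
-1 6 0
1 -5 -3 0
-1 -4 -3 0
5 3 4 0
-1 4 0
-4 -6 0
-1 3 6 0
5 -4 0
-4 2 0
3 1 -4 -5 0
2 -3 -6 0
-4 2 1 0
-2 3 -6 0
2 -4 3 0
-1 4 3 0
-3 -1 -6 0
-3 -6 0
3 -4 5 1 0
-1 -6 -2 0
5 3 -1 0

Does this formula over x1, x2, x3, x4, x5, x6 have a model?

Branch on x2: set x2 = False.
Unit clause (¬x4) forces x4 = False.
Unit clause (¬x1) forces x1 = False.
Unit clause (x5) forces x5 = True.
Unit clause (x6) forces x6 = True.
Unit clause (¬x3) forces x3 = False.
All clauses are satisfied.
A satisfying assignment: x1 ↦ False,  x2 ↦ False,  x3 ↦ False,  x4 ↦ False,  x5 ↦ True,  x6 ↦ True.

Yes, satisfiable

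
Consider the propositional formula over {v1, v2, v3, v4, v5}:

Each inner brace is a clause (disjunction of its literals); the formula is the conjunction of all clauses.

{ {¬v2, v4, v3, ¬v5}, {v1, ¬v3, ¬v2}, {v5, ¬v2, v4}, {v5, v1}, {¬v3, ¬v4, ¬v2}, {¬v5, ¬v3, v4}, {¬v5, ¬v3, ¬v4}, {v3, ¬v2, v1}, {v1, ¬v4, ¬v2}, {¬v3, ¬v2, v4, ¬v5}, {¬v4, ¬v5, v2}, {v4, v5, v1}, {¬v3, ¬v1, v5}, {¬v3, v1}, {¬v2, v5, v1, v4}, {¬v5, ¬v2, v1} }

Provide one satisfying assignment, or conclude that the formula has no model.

Case v5 = True:
Case v3 = False:
Case v2 = True:
(v4) alone gives v4 = True.
(v1) alone gives v1 = True.
This assignment satisfies each clause.

v1: True,  v2: True,  v3: False,  v4: True,  v5: True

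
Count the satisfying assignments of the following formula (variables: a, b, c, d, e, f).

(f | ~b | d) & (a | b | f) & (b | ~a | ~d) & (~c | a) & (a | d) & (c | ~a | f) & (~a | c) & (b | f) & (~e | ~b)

9

There are 2^6 = 64 truth assignments over (a, b, c, d, e, f).
Split on a. With a = 1, the clauses containing a are satisfied and ~a drops from the rest; 5 of the 2^5 = 32 assignments to the other variables satisfy what remains.
With a = 0, by the same count on the reduced clause set, 4 assignments work.
(One model: a=F, b=F, c=F, d=T, e=F, f=T.)
Total: 5 + 4 = 9.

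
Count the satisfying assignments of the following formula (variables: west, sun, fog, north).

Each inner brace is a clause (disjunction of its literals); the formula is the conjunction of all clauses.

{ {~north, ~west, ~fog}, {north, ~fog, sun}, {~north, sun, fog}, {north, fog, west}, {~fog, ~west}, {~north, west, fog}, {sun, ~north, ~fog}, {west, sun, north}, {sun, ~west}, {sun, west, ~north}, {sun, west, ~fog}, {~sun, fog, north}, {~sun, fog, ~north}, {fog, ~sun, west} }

2

There are 2^4 = 16 truth assignments over (west, sun, fog, north).
Check each against the 14 clauses (columns in the order west, sun, fog, north):
  F F F F  ✗ fails (north | fog | west)
  F F F T  ✗ fails (~north | sun | fog)
  F F T F  ✗ fails (north | ~fog | sun)
  F F T T  ✗ fails (sun | ~north | ~fog)
  F T F F  ✗ fails (north | fog | west)
  F T F T  ✗ fails (~north | west | fog)
  F T T F  ✓ satisfies all
  F T T T  ✓ satisfies all
  T F F F  ✗ fails (sun | ~west)
  T F F T  ✗ fails (~north | sun | fog)
  T F T F  ✗ fails (north | ~fog | sun)
  T F T T  ✗ fails (~north | ~west | ~fog)
  T T F F  ✗ fails (~sun | fog | north)
  T T F T  ✗ fails (~sun | fog | ~north)
  T T T F  ✗ fails (~fog | ~west)
  T T T T  ✗ fails (~north | ~west | ~fog)
2 of the 16 rows are models.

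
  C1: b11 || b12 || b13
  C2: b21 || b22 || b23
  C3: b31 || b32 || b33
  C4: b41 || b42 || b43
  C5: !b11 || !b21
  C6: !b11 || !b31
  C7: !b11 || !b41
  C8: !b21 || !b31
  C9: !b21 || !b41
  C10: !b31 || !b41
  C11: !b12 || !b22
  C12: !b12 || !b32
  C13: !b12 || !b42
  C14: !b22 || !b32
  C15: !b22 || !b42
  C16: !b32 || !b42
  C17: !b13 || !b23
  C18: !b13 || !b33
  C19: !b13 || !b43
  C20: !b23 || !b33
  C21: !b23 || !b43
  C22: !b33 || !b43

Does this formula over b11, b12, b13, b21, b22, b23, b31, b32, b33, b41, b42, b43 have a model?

Unsatisfiable

Suppose b11 = false.
Suppose b12 = true.
(!b22) alone gives b22 = false.
(!b32) alone gives b32 = false.
(!b42) alone gives b42 = false.
Suppose b21 = true.
(!b31) alone gives b31 = false.
(b33) alone gives b33 = true.
(!b41) alone gives b41 = false.
(b43) alone gives b43 = true.
Now (!b43) is unsatisfied and unit — conflict.
That branch fails; take b21 = false instead.
(b23) alone gives b23 = true.
(!b13) alone gives b13 = false.
(!b33) alone gives b33 = false.
(b31) alone gives b31 = true.
(!b41) alone gives b41 = false.
(b43) alone gives b43 = true.
Now (!b43) is unsatisfied and unit — conflict.
Either choice for b21 ends in contradiction.
That branch fails; take b12 = false instead.
(b13) alone gives b13 = true.
(!b23) alone gives b23 = false.
(!b33) alone gives b33 = false.
(!b43) alone gives b43 = false.
Suppose b21 = true.
(!b31) alone gives b31 = false.
(b32) alone gives b32 = true.
(!b41) alone gives b41 = false.
(b42) alone gives b42 = true.
Now (!b42) is unsatisfied and unit — conflict.
That branch fails; take b21 = false instead.
(b22) alone gives b22 = true.
(!b32) alone gives b32 = false.
(b31) alone gives b31 = true.
(!b41) alone gives b41 = false.
(b42) alone gives b42 = true.
Now (!b42) is unsatisfied and unit — conflict.
Either choice for b21 ends in contradiction.
Either choice for b12 ends in contradiction.
That branch fails; take b11 = true instead.
(!b21) alone gives b21 = false.
(!b31) alone gives b31 = false.
(!b41) alone gives b41 = false.
Suppose b22 = true.
(!b12) alone gives b12 = false.
(!b32) alone gives b32 = false.
(b33) alone gives b33 = true.
(!b42) alone gives b42 = false.
(b43) alone gives b43 = true.
Now (!b43) is unsatisfied and unit — conflict.
That branch fails; take b22 = false instead.
(b23) alone gives b23 = true.
(!b13) alone gives b13 = false.
(!b33) alone gives b33 = false.
(b32) alone gives b32 = true.
(!b12) alone gives b12 = false.
(!b42) alone gives b42 = false.
(b43) alone gives b43 = true.
Now (!b43) is unsatisfied and unit — conflict.
Either choice for b22 ends in contradiction.
Either choice for b11 ends in contradiction.
No assignment satisfies every clause.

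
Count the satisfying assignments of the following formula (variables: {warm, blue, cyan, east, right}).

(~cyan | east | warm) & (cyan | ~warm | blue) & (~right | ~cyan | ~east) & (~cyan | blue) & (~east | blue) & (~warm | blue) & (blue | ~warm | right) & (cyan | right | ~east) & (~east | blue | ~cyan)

12

There are 2^5 = 32 truth assignments over (warm, blue, cyan, east, right).
Split on blue. With blue = 1, the clauses containing blue are satisfied and ~blue drops from the rest; 10 of the 2^4 = 16 assignments to the other variables satisfy what remains.
With blue = 0, by the same count on the reduced clause set, 2 assignments work.
Total: 10 + 2 = 12.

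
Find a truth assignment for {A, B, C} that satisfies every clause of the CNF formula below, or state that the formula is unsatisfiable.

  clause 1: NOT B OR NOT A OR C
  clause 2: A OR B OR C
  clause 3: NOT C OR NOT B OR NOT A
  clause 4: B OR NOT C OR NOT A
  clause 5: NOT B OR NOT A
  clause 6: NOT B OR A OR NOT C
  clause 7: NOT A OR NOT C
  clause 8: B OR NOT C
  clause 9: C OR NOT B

Try B = false.
From the singleton clause (NOT C), C = false.
From the singleton clause (A), A = true.
All clauses are satisfied.

A ↦ true; B ↦ false; C ↦ false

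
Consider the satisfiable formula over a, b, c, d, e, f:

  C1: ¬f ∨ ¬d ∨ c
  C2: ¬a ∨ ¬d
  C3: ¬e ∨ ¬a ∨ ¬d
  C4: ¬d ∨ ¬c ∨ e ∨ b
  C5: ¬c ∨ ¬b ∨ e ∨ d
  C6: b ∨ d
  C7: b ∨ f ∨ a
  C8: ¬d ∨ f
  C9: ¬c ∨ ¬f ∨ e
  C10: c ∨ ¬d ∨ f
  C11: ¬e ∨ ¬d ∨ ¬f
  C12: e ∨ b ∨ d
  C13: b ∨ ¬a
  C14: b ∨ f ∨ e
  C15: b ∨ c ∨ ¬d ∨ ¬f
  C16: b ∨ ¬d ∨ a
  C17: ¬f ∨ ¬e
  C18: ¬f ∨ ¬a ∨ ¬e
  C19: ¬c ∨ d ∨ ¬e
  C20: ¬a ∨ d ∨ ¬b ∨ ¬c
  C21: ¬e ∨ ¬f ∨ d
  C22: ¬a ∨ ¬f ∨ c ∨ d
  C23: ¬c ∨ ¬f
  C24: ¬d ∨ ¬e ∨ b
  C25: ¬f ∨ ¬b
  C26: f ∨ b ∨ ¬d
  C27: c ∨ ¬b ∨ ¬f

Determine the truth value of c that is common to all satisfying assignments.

Suppose c = True.
The clause (¬f) is unit, so f = False.
The clause (¬d) is unit, so d = False.
The clause (b) is unit, so b = True.
The clause (e) is unit, so e = True.
That conflicts with the unit clause (¬e).
So every satisfying assignment has c = False.

False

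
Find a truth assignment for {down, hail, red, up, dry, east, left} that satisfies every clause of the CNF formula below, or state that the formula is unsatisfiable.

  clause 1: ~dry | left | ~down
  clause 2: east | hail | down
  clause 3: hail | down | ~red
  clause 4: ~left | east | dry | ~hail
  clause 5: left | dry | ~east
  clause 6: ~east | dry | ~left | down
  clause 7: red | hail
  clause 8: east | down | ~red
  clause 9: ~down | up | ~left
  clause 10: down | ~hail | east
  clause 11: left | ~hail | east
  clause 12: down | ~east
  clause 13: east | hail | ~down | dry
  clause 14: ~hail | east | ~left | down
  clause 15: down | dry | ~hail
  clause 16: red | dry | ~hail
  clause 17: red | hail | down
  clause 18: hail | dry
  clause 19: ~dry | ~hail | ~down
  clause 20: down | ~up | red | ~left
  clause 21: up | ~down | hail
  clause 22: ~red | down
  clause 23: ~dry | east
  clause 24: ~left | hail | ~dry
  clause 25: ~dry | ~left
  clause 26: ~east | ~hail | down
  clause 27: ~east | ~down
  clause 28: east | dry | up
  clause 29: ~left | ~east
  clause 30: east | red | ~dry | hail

UNSATISFIABLE

Try red = 1.
The clause (down) is unit, so down = 1.
The clause (~east) is unit, so east = 0.
The clause (~dry) is unit, so dry = 0.
The clause (hail) is unit, so hail = 1.
The clause (~left) is unit, so left = 0.
Now (left) is unsatisfied and unit — conflict.
Undo red and try red = 0.
The clause (hail) is unit, so hail = 1.
The clause (dry) is unit, so dry = 1.
The clause (~down) is unit, so down = 0.
The clause (east) is unit, so east = 1.
Now (~east) is unsatisfied and unit — conflict.
Neither red = 1 nor red = 0 works.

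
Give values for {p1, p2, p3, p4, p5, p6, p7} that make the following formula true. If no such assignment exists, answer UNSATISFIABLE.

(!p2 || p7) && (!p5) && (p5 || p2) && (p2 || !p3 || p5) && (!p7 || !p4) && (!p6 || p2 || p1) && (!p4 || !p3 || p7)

p1=true, p2=true, p3=false, p4=false, p5=false, p6=false, p7=true

The clause (!p5) is unit, so p5 = false.
The clause (p2) is unit, so p2 = true.
The clause (p7) is unit, so p7 = true.
The clause (!p4) is unit, so p4 = false.
Every clause is now satisfied; p1, p3, p6 are unconstrained.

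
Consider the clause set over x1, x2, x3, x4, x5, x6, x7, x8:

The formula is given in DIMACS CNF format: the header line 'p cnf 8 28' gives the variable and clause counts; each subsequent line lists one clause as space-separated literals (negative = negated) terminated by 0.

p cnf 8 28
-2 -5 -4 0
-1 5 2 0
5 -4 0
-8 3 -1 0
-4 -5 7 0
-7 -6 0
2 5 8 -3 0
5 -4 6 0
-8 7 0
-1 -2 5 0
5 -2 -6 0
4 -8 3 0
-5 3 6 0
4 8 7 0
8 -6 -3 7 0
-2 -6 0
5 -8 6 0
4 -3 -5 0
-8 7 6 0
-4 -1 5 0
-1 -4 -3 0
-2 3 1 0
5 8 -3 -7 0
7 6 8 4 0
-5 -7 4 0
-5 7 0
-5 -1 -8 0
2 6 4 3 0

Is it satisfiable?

Case x5 = True:
The clause (x7) is unit, so x7 = True.
The clause (¬x6) is unit, so x6 = False.
The clause (x3) is unit, so x3 = True.
The clause (x4) is unit, so x4 = True.
The clause (¬x2) is unit, so x2 = False.
The clause (¬x1) is unit, so x1 = False.
No clause remains; x8 is free.
A satisfying assignment: x1: False,  x2: False,  x3: True,  x4: True,  x5: True,  x6: False,  x7: True,  x8: False.

Yes, satisfiable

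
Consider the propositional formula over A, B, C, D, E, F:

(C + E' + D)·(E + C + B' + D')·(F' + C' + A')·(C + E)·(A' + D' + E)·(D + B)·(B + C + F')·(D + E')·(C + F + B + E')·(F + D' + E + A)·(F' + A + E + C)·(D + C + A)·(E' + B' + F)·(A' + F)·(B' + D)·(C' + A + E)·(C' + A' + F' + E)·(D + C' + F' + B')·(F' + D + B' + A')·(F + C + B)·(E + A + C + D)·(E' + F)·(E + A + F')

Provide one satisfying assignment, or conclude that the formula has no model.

A: 0,  B: 1,  C: 1,  D: 1,  E: 1,  F: 1

Case C = 1:
Case F = 1:
Unit clause (A') forces A = 0.
Unit clause (E) forces E = 1.
Unit clause (D) forces D = 1.
Every clause is now satisfied; B is unconstrained.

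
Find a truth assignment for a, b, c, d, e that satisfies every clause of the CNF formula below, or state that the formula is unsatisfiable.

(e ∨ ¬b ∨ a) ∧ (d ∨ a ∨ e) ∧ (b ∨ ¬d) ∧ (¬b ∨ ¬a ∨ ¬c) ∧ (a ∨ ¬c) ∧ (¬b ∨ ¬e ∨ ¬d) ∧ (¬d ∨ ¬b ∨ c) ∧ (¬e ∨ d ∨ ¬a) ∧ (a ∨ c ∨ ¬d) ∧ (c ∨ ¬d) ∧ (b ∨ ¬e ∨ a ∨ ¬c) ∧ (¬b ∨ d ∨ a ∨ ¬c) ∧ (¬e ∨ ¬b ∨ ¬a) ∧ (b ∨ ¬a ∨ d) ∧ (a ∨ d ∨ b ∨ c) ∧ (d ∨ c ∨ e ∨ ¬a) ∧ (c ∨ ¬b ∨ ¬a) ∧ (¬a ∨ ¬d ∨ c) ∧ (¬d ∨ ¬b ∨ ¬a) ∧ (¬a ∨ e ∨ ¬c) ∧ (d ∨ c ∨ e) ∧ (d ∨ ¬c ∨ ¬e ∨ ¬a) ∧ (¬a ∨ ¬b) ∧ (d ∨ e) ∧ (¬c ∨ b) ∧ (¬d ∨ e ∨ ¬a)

a=False; b=True; c=False; d=False; e=True

Branch on b: set b = True.
Unit clause (¬a) forces a = False.
Unit clause (e) forces e = True.
Unit clause (¬c) forces c = False.
Unit clause (¬d) forces d = False.
This assignment satisfies each clause.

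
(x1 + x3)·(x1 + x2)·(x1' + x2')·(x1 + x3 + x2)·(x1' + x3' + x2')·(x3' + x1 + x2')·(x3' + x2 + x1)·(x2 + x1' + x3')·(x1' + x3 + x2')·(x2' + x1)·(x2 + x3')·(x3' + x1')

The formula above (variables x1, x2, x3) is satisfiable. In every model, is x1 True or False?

Suppose x1 = 0.
Unit clause (x3) forces x3 = 1.
Unit clause (x2) forces x2 = 1.
Now (x2') is unsatisfied and unit — conflict.
So every satisfying assignment has x1 = True.

True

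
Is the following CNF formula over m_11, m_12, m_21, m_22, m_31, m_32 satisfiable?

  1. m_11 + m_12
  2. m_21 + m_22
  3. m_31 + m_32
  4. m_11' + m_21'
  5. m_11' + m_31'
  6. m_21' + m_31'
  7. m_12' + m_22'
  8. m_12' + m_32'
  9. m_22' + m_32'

Unsatisfiable

Suppose m_11 = 1.
From the singleton clause (m_21'), m_21 = 0.
From the singleton clause (m_22), m_22 = 1.
From the singleton clause (m_31'), m_31 = 0.
From the singleton clause (m_32), m_32 = 1.
Now (m_32') is unsatisfied and unit — conflict.
Backtrack on m_11: now try m_11 = 0.
From the singleton clause (m_12), m_12 = 1.
From the singleton clause (m_22'), m_22 = 0.
From the singleton clause (m_21), m_21 = 1.
From the singleton clause (m_31'), m_31 = 0.
From the singleton clause (m_32), m_32 = 1.
Now (m_32') is unsatisfied and unit — conflict.
Neither m_11 = 1 nor m_11 = 0 works.
No assignment satisfies every clause.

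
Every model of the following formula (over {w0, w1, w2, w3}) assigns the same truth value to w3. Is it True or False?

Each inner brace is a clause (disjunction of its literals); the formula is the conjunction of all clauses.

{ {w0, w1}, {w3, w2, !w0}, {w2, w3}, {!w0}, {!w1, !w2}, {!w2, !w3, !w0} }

True

Suppose w3 = false.
(w2) alone gives w2 = true.
(!w0) alone gives w0 = false.
(w1) alone gives w1 = true.
That conflicts with the unit clause (!w1).
So every satisfying assignment has w3 = True.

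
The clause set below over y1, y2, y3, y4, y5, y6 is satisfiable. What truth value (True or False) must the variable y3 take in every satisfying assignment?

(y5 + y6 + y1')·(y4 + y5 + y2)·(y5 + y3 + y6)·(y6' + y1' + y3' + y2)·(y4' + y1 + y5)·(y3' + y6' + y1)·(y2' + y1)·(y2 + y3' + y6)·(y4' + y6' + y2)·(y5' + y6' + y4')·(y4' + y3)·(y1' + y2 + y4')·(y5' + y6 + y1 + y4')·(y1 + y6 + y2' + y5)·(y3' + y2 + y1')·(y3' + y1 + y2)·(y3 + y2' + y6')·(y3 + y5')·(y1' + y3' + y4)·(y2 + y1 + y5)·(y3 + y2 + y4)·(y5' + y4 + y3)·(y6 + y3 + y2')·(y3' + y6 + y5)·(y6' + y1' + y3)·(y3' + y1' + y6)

Suppose y3 = 0.
From the singleton clause (y4'), y4 = 0.
From the singleton clause (y5'), y5 = 0.
From the singleton clause (y2), y2 = 1.
From the singleton clause (y6), y6 = 1.
Now (y6') is unsatisfied and unit — conflict.
So every satisfying assignment has y3 = True.

True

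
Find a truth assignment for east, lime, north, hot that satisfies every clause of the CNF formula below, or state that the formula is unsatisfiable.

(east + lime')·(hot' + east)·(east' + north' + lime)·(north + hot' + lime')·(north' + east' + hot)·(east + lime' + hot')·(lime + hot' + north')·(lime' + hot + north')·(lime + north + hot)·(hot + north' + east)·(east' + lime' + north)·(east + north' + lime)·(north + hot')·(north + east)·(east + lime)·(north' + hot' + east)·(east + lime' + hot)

east=1, lime=1, north=1, hot=1

Try east = 1.
Try north = 1.
(lime) alone gives lime = 1.
(hot) alone gives hot = 1.
All clauses are satisfied.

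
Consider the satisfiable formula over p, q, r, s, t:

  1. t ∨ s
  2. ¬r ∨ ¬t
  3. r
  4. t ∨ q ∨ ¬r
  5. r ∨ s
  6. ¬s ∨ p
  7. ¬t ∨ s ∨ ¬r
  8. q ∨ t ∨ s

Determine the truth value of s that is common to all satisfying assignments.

True

Suppose s = False.
(t) alone gives t = True.
(¬r) alone gives r = False.
That conflicts with the unit clause (r).
So every satisfying assignment has s = True.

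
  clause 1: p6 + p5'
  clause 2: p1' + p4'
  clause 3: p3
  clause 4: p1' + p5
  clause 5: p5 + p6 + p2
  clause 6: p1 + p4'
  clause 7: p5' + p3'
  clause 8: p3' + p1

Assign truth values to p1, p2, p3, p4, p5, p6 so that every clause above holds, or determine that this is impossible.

UNSATISFIABLE

(p3) alone gives p3 = 1.
(p5') alone gives p5 = 0.
(p1') alone gives p1 = 0.
But (p1) is also a unit clause — contradiction.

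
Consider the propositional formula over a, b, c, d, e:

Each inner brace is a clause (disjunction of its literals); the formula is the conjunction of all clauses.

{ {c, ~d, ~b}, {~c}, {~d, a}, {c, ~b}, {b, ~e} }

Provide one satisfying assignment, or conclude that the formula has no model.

The clause (~c) is unit, so c = 0.
The clause (~b) is unit, so b = 0.
The clause (~e) is unit, so e = 0.
Branch on d: set d = 0.
All clauses hold; a can take either value.

a=0, b=0, c=0, d=0, e=0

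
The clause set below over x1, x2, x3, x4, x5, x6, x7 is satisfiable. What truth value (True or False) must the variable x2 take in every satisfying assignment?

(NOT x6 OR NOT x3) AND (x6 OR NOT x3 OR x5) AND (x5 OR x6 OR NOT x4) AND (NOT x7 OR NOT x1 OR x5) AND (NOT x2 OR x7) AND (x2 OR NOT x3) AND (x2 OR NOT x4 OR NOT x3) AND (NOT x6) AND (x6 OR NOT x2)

Suppose x2 = true.
(x7) alone gives x7 = true.
(NOT x6) alone gives x6 = false.
That conflicts with the unit clause (x6).
So every satisfying assignment has x2 = False.

False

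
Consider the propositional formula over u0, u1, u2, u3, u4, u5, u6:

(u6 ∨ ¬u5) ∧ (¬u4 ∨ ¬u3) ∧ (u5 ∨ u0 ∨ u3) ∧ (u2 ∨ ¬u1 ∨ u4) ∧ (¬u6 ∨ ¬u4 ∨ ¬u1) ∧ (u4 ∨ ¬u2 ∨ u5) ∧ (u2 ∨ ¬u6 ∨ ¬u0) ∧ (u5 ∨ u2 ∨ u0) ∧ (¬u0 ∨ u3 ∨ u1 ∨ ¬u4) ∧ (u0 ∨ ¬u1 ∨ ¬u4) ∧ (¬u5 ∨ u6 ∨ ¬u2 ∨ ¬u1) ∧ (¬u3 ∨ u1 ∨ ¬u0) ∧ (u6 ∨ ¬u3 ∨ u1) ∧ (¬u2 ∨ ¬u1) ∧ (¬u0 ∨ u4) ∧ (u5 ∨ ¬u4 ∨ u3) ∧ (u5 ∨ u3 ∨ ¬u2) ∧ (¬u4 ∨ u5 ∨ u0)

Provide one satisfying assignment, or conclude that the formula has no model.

Suppose u6 = True.
Suppose u4 = False.
(¬u0) alone gives u0 = False.
Suppose u5 = True.
Suppose u2 = False.
(¬u1) alone gives u1 = False.
Every clause is now satisfied; u3 is unconstrained.

u0: False; u1: False; u2: False; u3: True; u4: False; u5: True; u6: True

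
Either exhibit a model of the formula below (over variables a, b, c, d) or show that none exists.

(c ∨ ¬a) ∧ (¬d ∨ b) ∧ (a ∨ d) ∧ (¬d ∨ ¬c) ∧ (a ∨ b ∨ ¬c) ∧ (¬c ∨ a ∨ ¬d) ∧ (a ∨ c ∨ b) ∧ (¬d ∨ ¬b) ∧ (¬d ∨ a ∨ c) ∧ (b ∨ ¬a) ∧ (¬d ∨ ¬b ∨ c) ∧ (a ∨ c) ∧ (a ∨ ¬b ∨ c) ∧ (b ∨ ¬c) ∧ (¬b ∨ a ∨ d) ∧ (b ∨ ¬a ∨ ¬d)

Suppose c = True.
Unit clause (¬d) forces d = False.
Unit clause (a) forces a = True.
Unit clause (b) forces b = True.
Every clause now holds.

a=True, b=True, c=True, d=False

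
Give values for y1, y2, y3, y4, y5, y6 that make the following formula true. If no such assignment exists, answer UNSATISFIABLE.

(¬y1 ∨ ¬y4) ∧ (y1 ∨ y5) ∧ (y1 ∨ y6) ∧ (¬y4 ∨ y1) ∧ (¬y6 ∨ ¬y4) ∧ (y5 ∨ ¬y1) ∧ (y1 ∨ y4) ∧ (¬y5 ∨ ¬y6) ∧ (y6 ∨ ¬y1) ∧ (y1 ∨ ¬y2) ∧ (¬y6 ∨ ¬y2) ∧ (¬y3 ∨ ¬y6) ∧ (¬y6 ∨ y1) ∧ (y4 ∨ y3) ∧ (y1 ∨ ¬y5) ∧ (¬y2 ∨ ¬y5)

Try y1 = False.
From the singleton clause (y5), y5 = True.
That conflicts with the unit clause (¬y5).
That branch fails; take y1 = True instead.
From the singleton clause (¬y4), y4 = False.
From the singleton clause (y5), y5 = True.
From the singleton clause (¬y6), y6 = False.
That conflicts with the unit clause (y6).
Either choice for y1 ends in contradiction.

UNSATISFIABLE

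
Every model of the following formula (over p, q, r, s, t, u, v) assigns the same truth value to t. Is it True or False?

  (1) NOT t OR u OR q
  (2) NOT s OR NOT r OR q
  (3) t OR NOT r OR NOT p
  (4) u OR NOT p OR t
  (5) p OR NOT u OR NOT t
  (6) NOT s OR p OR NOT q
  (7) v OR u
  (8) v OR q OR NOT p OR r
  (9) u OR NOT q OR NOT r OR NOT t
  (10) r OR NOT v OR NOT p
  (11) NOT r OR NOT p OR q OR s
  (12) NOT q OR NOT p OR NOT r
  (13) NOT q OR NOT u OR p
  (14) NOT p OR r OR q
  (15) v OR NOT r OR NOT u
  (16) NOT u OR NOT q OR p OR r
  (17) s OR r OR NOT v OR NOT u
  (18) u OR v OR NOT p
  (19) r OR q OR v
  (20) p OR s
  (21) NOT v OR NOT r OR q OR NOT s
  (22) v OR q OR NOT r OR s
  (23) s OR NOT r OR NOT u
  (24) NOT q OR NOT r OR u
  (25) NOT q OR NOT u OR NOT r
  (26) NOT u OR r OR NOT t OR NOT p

Suppose t = true.
Branch on u: set u = true.
Unit clause (p) forces p = true.
Unit clause (r) forces r = true.
Unit clause (NOT q) forces q = false.
Unit clause (NOT s) forces s = false.
That conflicts with the unit clause (s).
So u must be the other value — set u = false.
Unit clause (q) forces q = true.
Unit clause (v) forces v = true.
Unit clause (NOT r) forces r = false.
Unit clause (NOT p) forces p = false.
Unit clause (NOT s) forces s = false.
That conflicts with the unit clause (s).
Neither u = true nor u = false works.
So every satisfying assignment has t = False.

False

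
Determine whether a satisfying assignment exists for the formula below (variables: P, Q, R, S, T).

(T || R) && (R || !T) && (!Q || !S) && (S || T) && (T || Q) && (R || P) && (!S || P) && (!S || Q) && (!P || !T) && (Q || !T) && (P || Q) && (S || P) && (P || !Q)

Branch on T: set T = true.
The clause (R) is unit, so R = true.
The clause (!P) is unit, so P = false.
The clause (!S) is unit, so S = false.
Now (S) is unsatisfied and unit — conflict.
Backtrack on T: now try T = false.
The clause (R) is unit, so R = true.
The clause (S) is unit, so S = true.
The clause (!Q) is unit, so Q = false.
Now (Q) is unsatisfied and unit — conflict.
Both values of T lead to a conflict.
No assignment satisfies every clause.

No, unsatisfiable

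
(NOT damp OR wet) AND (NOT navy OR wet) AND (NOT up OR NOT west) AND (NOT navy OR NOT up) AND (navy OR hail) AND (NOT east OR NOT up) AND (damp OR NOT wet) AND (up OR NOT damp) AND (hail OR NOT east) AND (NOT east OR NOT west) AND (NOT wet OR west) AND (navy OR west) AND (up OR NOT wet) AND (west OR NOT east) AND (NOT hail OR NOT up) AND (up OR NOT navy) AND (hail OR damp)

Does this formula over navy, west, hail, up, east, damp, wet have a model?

Yes

Suppose damp = false.
From the singleton clause (NOT wet), wet = false.
From the singleton clause (NOT navy), navy = false.
From the singleton clause (hail), hail = true.
From the singleton clause (west), west = true.
From the singleton clause (NOT up), up = false.
From the singleton clause (NOT east), east = false.
Every clause now holds.
A satisfying assignment: navy=false, west=true, hail=true, up=false, east=false, damp=false, wet=false.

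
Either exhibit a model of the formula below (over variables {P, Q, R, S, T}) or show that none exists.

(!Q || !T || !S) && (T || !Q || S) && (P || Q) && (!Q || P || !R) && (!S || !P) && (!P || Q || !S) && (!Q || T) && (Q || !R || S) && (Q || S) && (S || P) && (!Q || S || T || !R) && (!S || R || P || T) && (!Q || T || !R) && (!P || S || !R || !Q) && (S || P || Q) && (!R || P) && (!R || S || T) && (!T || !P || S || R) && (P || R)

Try P = true.
From the singleton clause (!S), S = false.
From the singleton clause (Q), Q = true.
From the singleton clause (T), T = true.
From the singleton clause (!R), R = false.
But (R) is also a unit clause — contradiction.
So P must be the other value — set P = false.
From the singleton clause (Q), Q = true.
From the singleton clause (!R), R = false.
But (R) is also a unit clause — contradiction.
Neither P = true nor P = false works.

UNSATISFIABLE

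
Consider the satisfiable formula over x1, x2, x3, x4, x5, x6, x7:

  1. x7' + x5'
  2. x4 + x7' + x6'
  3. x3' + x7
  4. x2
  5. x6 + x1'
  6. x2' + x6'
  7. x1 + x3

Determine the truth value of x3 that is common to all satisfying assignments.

Suppose x3 = 0.
(x2) alone gives x2 = 1.
(x6') alone gives x6 = 0.
(x1') alone gives x1 = 0.
That conflicts with the unit clause (x1).
So every satisfying assignment has x3 = True.

True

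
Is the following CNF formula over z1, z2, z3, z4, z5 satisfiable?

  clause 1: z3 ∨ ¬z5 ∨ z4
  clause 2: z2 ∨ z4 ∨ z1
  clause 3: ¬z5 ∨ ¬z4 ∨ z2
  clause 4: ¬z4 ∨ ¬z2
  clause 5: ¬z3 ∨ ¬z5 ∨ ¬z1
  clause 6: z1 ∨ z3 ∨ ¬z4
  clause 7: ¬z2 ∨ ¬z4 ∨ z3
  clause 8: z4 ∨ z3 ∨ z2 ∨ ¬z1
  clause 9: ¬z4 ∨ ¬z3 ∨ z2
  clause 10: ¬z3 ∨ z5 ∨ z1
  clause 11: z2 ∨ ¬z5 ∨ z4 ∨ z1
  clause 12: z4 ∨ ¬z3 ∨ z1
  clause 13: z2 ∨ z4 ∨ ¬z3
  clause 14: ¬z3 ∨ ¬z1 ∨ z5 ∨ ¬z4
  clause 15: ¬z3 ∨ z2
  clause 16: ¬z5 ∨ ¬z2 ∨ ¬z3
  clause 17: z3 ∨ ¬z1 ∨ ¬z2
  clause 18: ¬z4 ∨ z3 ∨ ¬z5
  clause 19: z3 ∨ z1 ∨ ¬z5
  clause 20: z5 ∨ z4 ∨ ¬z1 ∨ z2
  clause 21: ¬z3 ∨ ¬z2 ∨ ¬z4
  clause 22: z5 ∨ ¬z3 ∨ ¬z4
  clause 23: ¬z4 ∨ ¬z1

Yes

Case z4 = False:
Case z3 = True:
The clause (z1) is unit, so z1 = True.
The clause (¬z5) is unit, so z5 = False.
The clause (z2) is unit, so z2 = True.
This assignment satisfies each clause.
A satisfying assignment: z1: True,  z2: True,  z3: True,  z4: False,  z5: False.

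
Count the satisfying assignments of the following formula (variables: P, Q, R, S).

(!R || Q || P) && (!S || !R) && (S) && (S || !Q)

4

There are 2^4 = 16 truth assignments over (P, Q, R, S).
Check each against the 4 clauses (columns in the order P, Q, R, S):
  F F F F  ✗ fails (S)
  F F F T  ✓ satisfies all
  F F T F  ✗ fails (!R || Q || P)
  F F T T  ✗ fails (!R || Q || P)
  F T F F  ✗ fails (S)
  F T F T  ✓ satisfies all
  F T T F  ✗ fails (S)
  F T T T  ✗ fails (!S || !R)
  T F F F  ✗ fails (S)
  T F F T  ✓ satisfies all
  T F T F  ✗ fails (S)
  T F T T  ✗ fails (!S || !R)
  T T F F  ✗ fails (S)
  T T F T  ✓ satisfies all
  T T T F  ✗ fails (S)
  T T T T  ✗ fails (!S || !R)
4 of the 16 rows are models.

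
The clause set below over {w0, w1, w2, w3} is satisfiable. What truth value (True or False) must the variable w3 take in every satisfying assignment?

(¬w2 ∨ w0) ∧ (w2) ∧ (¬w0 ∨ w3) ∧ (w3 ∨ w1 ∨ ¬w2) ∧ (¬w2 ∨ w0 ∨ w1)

True

Suppose w3 = False.
The clause (w2) is unit, so w2 = True.
The clause (w0) is unit, so w0 = True.
That conflicts with the unit clause (¬w0).
So every satisfying assignment has w3 = True.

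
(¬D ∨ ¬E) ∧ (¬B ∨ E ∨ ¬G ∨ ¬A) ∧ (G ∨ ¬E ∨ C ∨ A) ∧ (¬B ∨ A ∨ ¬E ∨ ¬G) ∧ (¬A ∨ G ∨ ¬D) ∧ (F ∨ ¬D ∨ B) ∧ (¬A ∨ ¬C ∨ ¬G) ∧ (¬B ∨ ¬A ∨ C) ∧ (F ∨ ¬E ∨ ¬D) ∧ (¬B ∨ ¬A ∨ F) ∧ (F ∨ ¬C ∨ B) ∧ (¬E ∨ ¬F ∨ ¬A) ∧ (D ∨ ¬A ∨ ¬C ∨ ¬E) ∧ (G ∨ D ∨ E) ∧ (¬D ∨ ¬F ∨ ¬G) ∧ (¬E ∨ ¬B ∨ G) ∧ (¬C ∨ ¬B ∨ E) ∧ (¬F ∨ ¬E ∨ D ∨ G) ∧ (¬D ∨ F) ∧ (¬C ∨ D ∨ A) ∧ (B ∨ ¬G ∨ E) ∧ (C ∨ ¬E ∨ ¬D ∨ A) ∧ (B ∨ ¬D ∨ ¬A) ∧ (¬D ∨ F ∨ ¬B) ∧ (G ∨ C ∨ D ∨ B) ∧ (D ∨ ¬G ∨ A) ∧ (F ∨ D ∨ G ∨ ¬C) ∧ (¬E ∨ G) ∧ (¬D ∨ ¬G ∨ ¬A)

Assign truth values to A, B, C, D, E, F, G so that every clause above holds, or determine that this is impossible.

Case D = True:
From the singleton clause (¬E), E = False.
From the singleton clause (F), F = True.
From the singleton clause (¬G), G = False.
From the singleton clause (¬A), A = False.
Case C = True:
From the singleton clause (¬B), B = False.
This assignment satisfies each clause.

A=False, B=False, C=True, D=True, E=False, F=True, G=False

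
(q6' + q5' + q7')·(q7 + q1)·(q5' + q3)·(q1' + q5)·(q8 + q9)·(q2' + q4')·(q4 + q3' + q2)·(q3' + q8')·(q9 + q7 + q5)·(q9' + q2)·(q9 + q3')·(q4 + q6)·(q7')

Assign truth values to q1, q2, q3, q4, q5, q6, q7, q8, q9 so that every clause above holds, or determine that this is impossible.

q1 ↦ 1; q2 ↦ 1; q3 ↦ 1; q4 ↦ 0; q5 ↦ 1; q6 ↦ 1; q7 ↦ 0; q8 ↦ 0; q9 ↦ 1

(q7') alone gives q7 = 0.
(q1) alone gives q1 = 1.
(q5) alone gives q5 = 1.
(q3) alone gives q3 = 1.
(q8') alone gives q8 = 0.
(q9) alone gives q9 = 1.
(q2) alone gives q2 = 1.
(q4') alone gives q4 = 0.
(q6) alone gives q6 = 1.
Every clause now holds.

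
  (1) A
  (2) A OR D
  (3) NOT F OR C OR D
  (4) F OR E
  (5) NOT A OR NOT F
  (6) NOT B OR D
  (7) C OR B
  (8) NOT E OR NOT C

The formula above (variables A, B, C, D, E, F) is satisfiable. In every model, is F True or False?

Suppose F = true.
From the singleton clause (A), A = true.
Now (NOT A) is unsatisfied and unit — conflict.
So every satisfying assignment has F = False.

False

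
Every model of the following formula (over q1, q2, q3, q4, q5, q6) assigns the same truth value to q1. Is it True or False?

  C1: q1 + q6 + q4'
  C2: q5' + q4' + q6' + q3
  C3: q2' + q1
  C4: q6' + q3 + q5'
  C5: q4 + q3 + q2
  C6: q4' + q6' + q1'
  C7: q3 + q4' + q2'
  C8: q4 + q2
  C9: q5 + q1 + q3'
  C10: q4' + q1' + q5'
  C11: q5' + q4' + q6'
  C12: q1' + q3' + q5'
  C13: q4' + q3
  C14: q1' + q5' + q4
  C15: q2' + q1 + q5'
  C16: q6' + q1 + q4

True

Suppose q1 = 0.
The clause (q2') is unit, so q2 = 0.
The clause (q4) is unit, so q4 = 1.
The clause (q6) is unit, so q6 = 1.
The clause (q5') is unit, so q5 = 0.
The clause (q3') is unit, so q3 = 0.
Now (q3) is unsatisfied and unit — conflict.
So every satisfying assignment has q1 = True.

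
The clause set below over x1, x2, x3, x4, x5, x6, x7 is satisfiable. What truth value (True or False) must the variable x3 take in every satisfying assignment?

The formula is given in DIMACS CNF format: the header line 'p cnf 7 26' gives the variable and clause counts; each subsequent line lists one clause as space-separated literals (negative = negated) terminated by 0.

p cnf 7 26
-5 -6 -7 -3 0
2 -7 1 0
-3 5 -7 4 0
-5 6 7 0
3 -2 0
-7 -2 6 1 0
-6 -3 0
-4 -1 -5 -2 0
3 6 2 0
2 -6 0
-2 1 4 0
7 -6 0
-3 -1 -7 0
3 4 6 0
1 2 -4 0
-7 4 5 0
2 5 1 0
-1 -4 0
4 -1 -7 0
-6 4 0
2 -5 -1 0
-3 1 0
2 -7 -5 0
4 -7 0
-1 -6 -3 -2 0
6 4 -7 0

True

Suppose x3 = False.
Unit clause (¬x2) forces x2 = False.
Unit clause (x6) forces x6 = True.
Now (¬x6) is unsatisfied and unit — conflict.
So every satisfying assignment has x3 = True.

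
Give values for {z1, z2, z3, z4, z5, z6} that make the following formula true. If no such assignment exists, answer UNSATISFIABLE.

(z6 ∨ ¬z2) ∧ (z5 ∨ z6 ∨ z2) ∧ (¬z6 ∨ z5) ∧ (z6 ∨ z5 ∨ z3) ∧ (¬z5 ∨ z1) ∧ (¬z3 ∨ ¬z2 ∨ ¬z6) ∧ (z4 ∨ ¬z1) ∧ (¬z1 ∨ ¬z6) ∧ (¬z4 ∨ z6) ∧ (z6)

The clause (z6) is unit, so z6 = True.
The clause (z5) is unit, so z5 = True.
The clause (z1) is unit, so z1 = True.
Now (¬z1) is unsatisfied and unit — conflict.

UNSATISFIABLE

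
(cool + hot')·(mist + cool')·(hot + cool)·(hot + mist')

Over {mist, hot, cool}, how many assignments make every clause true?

There are 2^3 = 8 truth assignments over (mist, hot, cool).
Split on cool. With cool = 1, the clauses containing cool are satisfied and cool' drops from the rest; 1 of the 2^2 = 4 assignments to the other variables satisfy what remains.
With cool = 0, by the same count on the reduced clause set, 0 assignments work.
(One model: mist=T, hot=T, cool=T.)
Total: 1 + 0 = 1.

1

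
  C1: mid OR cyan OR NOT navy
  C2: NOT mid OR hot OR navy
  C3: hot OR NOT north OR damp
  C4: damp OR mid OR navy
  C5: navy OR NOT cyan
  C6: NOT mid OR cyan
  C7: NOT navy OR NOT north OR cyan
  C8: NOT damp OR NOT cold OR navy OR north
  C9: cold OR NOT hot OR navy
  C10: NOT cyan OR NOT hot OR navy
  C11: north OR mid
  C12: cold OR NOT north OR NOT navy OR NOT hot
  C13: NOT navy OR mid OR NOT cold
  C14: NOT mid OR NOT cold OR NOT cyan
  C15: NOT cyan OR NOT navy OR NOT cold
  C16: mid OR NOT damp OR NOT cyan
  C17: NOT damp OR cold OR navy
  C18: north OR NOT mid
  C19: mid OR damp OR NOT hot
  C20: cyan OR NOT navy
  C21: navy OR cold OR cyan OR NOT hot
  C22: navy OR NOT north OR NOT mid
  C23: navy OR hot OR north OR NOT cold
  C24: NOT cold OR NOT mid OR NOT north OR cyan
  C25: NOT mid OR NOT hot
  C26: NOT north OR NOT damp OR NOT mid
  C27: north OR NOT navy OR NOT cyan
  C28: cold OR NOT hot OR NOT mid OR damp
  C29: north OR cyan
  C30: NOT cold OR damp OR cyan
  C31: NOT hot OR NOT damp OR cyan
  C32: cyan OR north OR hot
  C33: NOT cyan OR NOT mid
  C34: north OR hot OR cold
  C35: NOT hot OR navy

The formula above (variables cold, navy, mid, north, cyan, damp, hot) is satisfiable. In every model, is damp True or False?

True

Suppose damp = false.
Branch on hot: set hot = true.
From the singleton clause (mid), mid = true.
Now (NOT mid) is unsatisfied and unit — conflict.
Undo hot and try hot = false.
From the singleton clause (NOT north), north = false.
From the singleton clause (mid), mid = true.
Now (NOT mid) is unsatisfied and unit — conflict.
Neither hot = true nor hot = false works.
So every satisfying assignment has damp = True.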